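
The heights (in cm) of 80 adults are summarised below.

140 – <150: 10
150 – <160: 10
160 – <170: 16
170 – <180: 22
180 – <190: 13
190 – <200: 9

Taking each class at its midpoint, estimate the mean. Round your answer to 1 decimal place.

170.6

Midpoints: 145, 155, 165, 175, 185, 195
Σfm = 10×145 + 10×155 + 16×165 + 22×175 + 13×185 + 9×195 = 13650
n = Σf = 80
Mean = 13650 / 80 = 170.6250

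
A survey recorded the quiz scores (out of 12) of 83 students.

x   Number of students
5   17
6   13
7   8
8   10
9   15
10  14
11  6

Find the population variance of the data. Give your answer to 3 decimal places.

Values: 5, 6, 7, 8, 9, 10, 11
n = 83, Σfx = 640, mean = 7.7108
Σfx² = 5266
Σf(x − x̄)² = Σfx² − (Σfx)²/n = 5266 − 640²/83 = 331.0602
Population variance = 331.0602 / 83 = 3.9887

3.989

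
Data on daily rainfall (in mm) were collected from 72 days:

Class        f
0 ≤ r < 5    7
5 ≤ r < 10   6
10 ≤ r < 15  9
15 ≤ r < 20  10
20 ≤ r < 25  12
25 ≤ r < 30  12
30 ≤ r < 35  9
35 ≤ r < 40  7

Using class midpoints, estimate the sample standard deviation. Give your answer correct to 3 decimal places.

Midpoints: 2.5, 7.5, 12.5, 17.5, 22.5, 27.5, 32.5, 37.5
n = 72, Σfm = 1505, mean = 20.9028
Σfm² = 39350
Σf(m − x̄)² = Σfm² − (Σfm)²/n = 39350 − 1505²/72 = 7891.3194
Sample variance = 7891.3194 / 71 = 111.1453
Standard deviation = √111.1453 = 10.5425

10.543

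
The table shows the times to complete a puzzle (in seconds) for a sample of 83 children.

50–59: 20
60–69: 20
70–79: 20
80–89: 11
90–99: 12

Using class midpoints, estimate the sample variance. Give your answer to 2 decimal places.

184.72

Midpoints: 54.5, 64.5, 74.5, 84.5, 94.5
n = 83, Σfm = 5933.5, mean = 71.4880
Σfm² = 439320.75
Σf(m − x̄)² = Σfm² − (Σfm)²/n = 439320.75 − 5933.5²/83 = 15146.9880
Sample variance = 15146.9880 / 82 = 184.7194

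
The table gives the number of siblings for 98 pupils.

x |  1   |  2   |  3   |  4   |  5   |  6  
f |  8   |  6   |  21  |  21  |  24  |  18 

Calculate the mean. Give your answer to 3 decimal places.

Values: 1, 2, 3, 4, 5, 6
Σfx = 8×1 + 6×2 + 21×3 + 21×4 + 24×5 + 18×6 = 395
n = Σf = 98
Mean = 395 / 98 = 4.0306

4.031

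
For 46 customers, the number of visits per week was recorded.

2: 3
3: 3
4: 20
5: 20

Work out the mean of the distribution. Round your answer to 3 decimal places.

Values: 2, 3, 4, 5
Σfx = 3×2 + 3×3 + 20×4 + 20×5 = 195
n = Σf = 46
Mean = 195 / 46 = 4.2391

4.239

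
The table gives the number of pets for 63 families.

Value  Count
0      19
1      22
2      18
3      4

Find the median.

1

Cumulative frequencies: 19, 41, 59, 63
n = 63, so the median is the value in position (n+1)/2 = 32.
Position 32 falls at value 1.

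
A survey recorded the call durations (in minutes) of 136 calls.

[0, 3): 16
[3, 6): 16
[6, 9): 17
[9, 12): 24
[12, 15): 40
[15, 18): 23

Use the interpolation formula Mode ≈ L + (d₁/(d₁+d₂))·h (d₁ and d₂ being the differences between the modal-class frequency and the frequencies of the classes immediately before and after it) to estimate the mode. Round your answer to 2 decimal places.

Modal class: [12, 15) (highest frequency 40).
d₁ = 40 − 24 = 16, d₂ = 40 − 23 = 17
Mode ≈ 12 + (16/(16+17)) × 3 = 12 + 1.4545 = 13.4545

13.45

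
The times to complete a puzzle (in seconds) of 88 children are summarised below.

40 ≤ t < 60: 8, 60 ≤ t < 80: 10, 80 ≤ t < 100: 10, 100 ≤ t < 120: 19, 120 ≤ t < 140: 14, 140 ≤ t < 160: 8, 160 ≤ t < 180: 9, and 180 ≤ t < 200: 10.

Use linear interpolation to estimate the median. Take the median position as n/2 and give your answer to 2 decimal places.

Cumulative frequencies: 8, 18, 28, 47, 61, 69, 78, 88
n = 88; position = n/2 = 44.
This falls in the class 100 ≤ t < 120: L = 100, F = 28, f = 19, h = 20.
Median ≈ 100 + ((44 − 28) / 19) × 20 = 116.8421

116.84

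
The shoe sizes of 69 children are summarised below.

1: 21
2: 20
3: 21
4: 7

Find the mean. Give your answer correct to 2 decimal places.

Values: 1, 2, 3, 4
Σfx = 21×1 + 20×2 + 21×3 + 7×4 = 152
n = Σf = 69
Mean = 152 / 69 = 2.2029

2.20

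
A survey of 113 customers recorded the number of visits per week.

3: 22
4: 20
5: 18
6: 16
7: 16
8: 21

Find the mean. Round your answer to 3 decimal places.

Values: 3, 4, 5, 6, 7, 8
Σfx = 22×3 + 20×4 + 18×5 + 16×6 + 16×7 + 21×8 = 612
n = Σf = 113
Mean = 612 / 113 = 5.4159

5.416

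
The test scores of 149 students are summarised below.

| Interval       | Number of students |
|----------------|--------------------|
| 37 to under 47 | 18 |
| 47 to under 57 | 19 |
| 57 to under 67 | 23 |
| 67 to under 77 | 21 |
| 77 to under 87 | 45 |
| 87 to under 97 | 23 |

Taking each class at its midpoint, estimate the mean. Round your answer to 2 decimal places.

Midpoints: 42, 52, 62, 72, 82, 92
Σfm = 18×42 + 19×52 + 23×62 + 21×72 + 45×82 + 23×92 = 10488
n = Σf = 149
Mean = 10488 / 149 = 70.3893

70.39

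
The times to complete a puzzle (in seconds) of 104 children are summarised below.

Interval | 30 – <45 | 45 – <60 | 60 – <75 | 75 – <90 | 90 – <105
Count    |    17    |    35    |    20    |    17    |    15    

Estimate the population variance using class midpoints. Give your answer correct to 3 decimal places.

Midpoints: 37.5, 52.5, 67.5, 82.5, 97.5
n = 104, Σfm = 6690, mean = 64.3269
Σfm² = 469800
Σf(m − x̄)² = Σfm² − (Σfm)²/n = 469800 − 6690²/104 = 39452.8846
Population variance = 39452.8846 / 104 = 379.3547

379.355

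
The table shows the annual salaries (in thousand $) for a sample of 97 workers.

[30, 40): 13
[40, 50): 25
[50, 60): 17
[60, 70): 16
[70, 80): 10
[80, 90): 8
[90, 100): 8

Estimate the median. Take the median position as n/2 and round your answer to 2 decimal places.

Cumulative frequencies: 13, 38, 55, 71, 81, 89, 97
n = 97; position = n/2 = 48.5.
This falls in the class [50, 60): L = 50, F = 38, f = 17, h = 10.
Median ≈ 50 + ((48.5 − 38) / 17) × 10 = 56.1765

56.18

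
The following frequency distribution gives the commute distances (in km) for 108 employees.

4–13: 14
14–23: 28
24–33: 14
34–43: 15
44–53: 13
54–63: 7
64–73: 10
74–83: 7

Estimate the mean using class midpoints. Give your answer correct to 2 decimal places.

36.00

Midpoints: 8.5, 18.5, 28.5, 38.5, 48.5, 58.5, 68.5, 78.5
Σfm = 14×8.5 + 28×18.5 + 14×28.5 + 15×38.5 + 13×48.5 + 7×58.5 + 10×68.5 + 7×78.5 = 3888
n = Σf = 108
Mean = 3888 / 108 = 36.0000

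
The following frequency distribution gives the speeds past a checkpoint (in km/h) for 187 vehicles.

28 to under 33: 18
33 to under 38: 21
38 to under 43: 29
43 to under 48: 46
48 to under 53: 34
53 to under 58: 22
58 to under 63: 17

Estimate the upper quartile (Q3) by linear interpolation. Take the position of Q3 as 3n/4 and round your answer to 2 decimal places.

51.86

Cumulative frequencies: 18, 39, 68, 114, 148, 170, 187
n = 187; position = 3n/4 = 140.25.
This falls in the class 48 to under 53: L = 48, F = 114, f = 34, h = 5.
Upper quartile ≈ 48 + ((140.25 − 114) / 34) × 5 = 51.8603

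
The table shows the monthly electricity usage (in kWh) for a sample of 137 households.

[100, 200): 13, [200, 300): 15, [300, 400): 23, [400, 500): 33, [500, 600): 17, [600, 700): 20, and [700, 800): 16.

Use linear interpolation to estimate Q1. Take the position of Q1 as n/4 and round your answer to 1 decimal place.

Cumulative frequencies: 13, 28, 51, 84, 101, 121, 137
n = 137; position = n/4 = 34.25.
This falls in the class [300, 400): L = 300, F = 28, f = 23, h = 100.
Lower quartile ≈ 300 + ((34.25 − 28) / 23) × 100 = 327.1739

327.2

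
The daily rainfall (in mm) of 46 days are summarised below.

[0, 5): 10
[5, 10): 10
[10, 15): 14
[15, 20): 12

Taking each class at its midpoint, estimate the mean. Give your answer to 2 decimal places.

10.54

Midpoints: 2.5, 7.5, 12.5, 17.5
Σfm = 10×2.5 + 10×7.5 + 14×12.5 + 12×17.5 = 485
n = Σf = 46
Mean = 485 / 46 = 10.5435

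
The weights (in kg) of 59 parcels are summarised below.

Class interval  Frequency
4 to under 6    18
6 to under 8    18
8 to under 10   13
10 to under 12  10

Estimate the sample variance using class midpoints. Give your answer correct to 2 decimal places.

4.63

Midpoints: 5, 7, 9, 11
n = 59, Σfm = 443, mean = 7.5085
Σfm² = 3595
Σf(m − x̄)² = Σfm² − (Σfm)²/n = 3595 − 443²/59 = 268.7458
Sample variance = 268.7458 / 58 = 4.6335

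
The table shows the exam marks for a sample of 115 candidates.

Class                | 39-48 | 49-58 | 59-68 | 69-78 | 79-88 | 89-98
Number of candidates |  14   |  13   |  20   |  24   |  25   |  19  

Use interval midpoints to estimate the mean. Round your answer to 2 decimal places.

71.33

Midpoints: 43.5, 53.5, 63.5, 73.5, 83.5, 93.5
Σfm = 14×43.5 + 13×53.5 + 20×63.5 + 24×73.5 + 25×83.5 + 19×93.5 = 8202.5
n = Σf = 115
Mean = 8202.5 / 115 = 71.3261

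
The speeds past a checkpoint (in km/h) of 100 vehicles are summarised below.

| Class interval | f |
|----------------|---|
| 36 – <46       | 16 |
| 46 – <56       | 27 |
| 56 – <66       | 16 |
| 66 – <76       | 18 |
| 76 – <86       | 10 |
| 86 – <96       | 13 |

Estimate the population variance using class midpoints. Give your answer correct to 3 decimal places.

Midpoints: 41, 51, 61, 71, 81, 91
n = 100, Σfm = 6280, mean = 62.8000
Σfm² = 420660
Σf(m − x̄)² = Σfm² − (Σfm)²/n = 420660 − 6280²/100 = 26276.0000
Population variance = 26276.0000 / 100 = 262.7600

262.760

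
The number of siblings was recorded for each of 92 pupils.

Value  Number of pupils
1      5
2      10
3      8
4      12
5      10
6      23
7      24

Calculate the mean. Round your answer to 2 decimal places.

Values: 1, 2, 3, 4, 5, 6, 7
Σfx = 5×1 + 10×2 + 8×3 + 12×4 + 10×5 + 23×6 + 24×7 = 453
n = Σf = 92
Mean = 453 / 92 = 4.9239

4.92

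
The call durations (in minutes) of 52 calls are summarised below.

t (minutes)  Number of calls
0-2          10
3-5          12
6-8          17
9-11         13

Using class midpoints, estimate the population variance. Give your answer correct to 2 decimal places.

10.05

Midpoints: 1, 4, 7, 10
n = 52, Σfm = 307, mean = 5.9038
Σfm² = 2335
Σf(m − x̄)² = Σfm² − (Σfm)²/n = 2335 − 307²/52 = 522.5192
Population variance = 522.5192 / 52 = 10.0484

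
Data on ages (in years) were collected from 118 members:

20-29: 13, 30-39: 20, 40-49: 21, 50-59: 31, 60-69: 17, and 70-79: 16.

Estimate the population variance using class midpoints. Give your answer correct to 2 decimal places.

Midpoints: 24.5, 34.5, 44.5, 54.5, 64.5, 74.5
n = 118, Σfm = 5921, mean = 50.1780
Σfm² = 324799.5
Σf(m − x̄)² = Σfm² − (Σfm)²/n = 324799.5 − 5921²/118 = 27695.7627
Population variance = 27695.7627 / 118 = 234.7099

234.71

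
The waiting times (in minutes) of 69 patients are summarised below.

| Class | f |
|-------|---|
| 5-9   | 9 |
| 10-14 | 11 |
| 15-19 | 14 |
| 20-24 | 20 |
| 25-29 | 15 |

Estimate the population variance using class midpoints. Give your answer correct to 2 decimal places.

Midpoints: 7, 12, 17, 22, 27
n = 69, Σfm = 1278, mean = 18.5217
Σfm² = 26686
Σf(m − x̄)² = Σfm² − (Σfm)²/n = 26686 − 1278²/69 = 3015.2174
Population variance = 3015.2174 / 69 = 43.6988

43.70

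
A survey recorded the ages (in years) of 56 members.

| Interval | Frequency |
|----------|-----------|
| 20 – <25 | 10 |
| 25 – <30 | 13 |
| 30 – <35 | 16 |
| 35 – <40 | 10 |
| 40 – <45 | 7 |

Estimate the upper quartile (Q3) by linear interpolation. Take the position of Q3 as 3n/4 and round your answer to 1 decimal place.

36.5

Cumulative frequencies: 10, 23, 39, 49, 56
n = 56; position = 3n/4 = 42.
This falls in the class 35 – <40: L = 35, F = 39, f = 10, h = 5.
Upper quartile ≈ 35 + ((42 − 39) / 10) × 5 = 36.5000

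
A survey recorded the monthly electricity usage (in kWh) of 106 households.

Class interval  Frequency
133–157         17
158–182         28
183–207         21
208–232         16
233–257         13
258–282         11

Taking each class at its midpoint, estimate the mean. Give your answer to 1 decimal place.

198.1

Midpoints: 145, 170, 195, 220, 245, 270
Σfm = 17×145 + 28×170 + 21×195 + 16×220 + 13×245 + 11×270 = 20995
n = Σf = 106
Mean = 20995 / 106 = 198.0660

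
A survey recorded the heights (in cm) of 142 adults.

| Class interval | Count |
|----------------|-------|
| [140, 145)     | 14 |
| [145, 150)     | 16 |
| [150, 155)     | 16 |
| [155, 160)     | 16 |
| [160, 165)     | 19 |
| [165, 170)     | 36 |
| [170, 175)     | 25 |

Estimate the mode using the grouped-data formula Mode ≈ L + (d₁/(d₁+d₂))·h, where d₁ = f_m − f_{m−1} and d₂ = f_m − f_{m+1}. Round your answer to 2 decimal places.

168.04

Modal class: [165, 170) (highest frequency 36).
d₁ = 36 − 19 = 17, d₂ = 36 − 25 = 11
Mode ≈ 165 + (17/(17+11)) × 5 = 165 + 3.0357 = 168.0357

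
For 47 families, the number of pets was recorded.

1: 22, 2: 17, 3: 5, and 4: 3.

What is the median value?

2

Cumulative frequencies: 22, 39, 44, 47
n = 47, so the median is the value in position (n+1)/2 = 24.
Position 24 falls at value 2.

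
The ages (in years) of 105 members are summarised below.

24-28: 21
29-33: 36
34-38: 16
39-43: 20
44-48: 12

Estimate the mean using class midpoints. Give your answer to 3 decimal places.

Midpoints: 26, 31, 36, 41, 46
Σfm = 21×26 + 36×31 + 16×36 + 20×41 + 12×46 = 3610
n = Σf = 105
Mean = 3610 / 105 = 34.3810

34.381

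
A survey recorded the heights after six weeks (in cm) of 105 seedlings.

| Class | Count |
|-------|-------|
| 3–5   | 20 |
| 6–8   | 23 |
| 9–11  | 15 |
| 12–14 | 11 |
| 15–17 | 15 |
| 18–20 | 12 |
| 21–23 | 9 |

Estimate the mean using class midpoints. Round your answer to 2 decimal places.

11.43

Midpoints: 4, 7, 10, 13, 16, 19, 22
Σfm = 20×4 + 23×7 + 15×10 + 11×13 + 15×16 + 12×19 + 9×22 = 1200
n = Σf = 105
Mean = 1200 / 105 = 11.4286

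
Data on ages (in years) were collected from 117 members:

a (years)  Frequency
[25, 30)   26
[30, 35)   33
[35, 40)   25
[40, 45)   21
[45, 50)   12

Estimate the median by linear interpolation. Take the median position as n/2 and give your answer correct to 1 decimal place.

Cumulative frequencies: 26, 59, 84, 105, 117
n = 117; position = n/2 = 58.5.
This falls in the class [30, 35): L = 30, F = 26, f = 33, h = 5.
Median ≈ 30 + ((58.5 − 26) / 33) × 5 = 34.9242

34.9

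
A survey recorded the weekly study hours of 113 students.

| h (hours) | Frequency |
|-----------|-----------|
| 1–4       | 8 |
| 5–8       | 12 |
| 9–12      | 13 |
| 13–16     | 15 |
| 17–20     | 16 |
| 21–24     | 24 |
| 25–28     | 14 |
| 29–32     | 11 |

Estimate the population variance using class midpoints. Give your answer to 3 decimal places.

Midpoints: 2.5, 6.5, 10.5, 14.5, 18.5, 22.5, 26.5, 30.5
n = 113, Σfm = 1994.5, mean = 17.6504
Σfm² = 42834.25
Σf(m − x̄)² = Σfm² − (Σfm)²/n = 42834.25 − 1994.5²/113 = 7630.4425
Population variance = 7630.4425 / 113 = 67.5260

67.526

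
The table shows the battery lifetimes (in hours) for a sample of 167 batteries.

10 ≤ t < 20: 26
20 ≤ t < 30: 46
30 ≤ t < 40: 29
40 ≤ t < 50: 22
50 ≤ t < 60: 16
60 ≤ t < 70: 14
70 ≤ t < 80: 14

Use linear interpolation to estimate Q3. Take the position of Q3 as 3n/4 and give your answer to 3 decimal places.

51.406

Cumulative frequencies: 26, 72, 101, 123, 139, 153, 167
n = 167; position = 3n/4 = 125.25.
This falls in the class 50 ≤ t < 60: L = 50, F = 123, f = 16, h = 10.
Upper quartile ≈ 50 + ((125.25 − 123) / 16) × 10 = 51.4062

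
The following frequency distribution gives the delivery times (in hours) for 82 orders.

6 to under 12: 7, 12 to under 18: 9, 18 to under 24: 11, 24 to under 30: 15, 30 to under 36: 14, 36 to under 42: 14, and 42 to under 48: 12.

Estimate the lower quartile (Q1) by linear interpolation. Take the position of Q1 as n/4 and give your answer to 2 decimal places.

20.45

Cumulative frequencies: 7, 16, 27, 42, 56, 70, 82
n = 82; position = n/4 = 20.5.
This falls in the class 18 to under 24: L = 18, F = 16, f = 11, h = 6.
Lower quartile ≈ 18 + ((20.5 − 16) / 11) × 6 = 20.4545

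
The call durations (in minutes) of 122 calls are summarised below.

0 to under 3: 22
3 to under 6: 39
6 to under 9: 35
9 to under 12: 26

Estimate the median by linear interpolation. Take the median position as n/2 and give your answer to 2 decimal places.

Cumulative frequencies: 22, 61, 96, 122
n = 122; position = n/2 = 61.
This falls in the class 3 to under 6: L = 3, F = 22, f = 39, h = 3.
Median ≈ 3 + ((61 − 22) / 39) × 3 = 6.0000

6.00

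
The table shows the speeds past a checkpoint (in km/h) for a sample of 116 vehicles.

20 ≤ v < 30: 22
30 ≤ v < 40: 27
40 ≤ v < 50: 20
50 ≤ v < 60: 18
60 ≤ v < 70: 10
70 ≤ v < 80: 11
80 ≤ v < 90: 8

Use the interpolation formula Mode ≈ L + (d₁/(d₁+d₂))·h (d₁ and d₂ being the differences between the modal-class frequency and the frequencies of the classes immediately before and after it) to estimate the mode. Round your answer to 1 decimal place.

Modal class: 30 ≤ v < 40 (highest frequency 27).
d₁ = 27 − 22 = 5, d₂ = 27 − 20 = 7
Mode ≈ 30 + (5/(5+7)) × 10 = 30 + 4.1667 = 34.1667

34.2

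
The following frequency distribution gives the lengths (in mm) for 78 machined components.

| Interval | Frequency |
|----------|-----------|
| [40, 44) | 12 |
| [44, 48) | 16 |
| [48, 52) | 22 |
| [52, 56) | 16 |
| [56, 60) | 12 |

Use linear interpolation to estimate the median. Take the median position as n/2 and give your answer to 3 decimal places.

50.000

Cumulative frequencies: 12, 28, 50, 66, 78
n = 78; position = n/2 = 39.
This falls in the class [48, 52): L = 48, F = 28, f = 22, h = 4.
Median ≈ 48 + ((39 − 28) / 22) × 4 = 50.0000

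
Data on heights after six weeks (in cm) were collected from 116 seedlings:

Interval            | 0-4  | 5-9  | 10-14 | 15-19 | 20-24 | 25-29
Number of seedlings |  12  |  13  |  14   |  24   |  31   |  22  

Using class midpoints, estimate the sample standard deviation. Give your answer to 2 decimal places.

7.98

Midpoints: 2, 7, 12, 17, 22, 27
n = 116, Σfm = 1967, mean = 16.9569
Σfm² = 40679
Σf(m − x̄)² = Σfm² − (Σfm)²/n = 40679 − 1967²/116 = 7324.7845
Sample variance = 7324.7845 / 115 = 63.6938
Standard deviation = √63.6938 = 7.9808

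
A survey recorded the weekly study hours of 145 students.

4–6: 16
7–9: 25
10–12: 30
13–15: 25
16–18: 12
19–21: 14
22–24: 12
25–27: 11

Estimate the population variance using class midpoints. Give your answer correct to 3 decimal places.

Midpoints: 5, 8, 11, 14, 17, 20, 23, 26
n = 145, Σfm = 2006, mean = 13.8345
Σfm² = 33382
Σf(m − x̄)² = Σfm² − (Σfm)²/n = 33382 − 2006²/145 = 5630.0276
Population variance = 5630.0276 / 145 = 38.8278

38.828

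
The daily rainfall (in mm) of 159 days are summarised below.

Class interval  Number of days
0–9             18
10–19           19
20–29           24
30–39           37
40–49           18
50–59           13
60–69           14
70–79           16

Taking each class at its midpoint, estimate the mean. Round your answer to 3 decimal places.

36.638

Midpoints: 4.5, 14.5, 24.5, 34.5, 44.5, 54.5, 64.5, 74.5
Σfm = 18×4.5 + 19×14.5 + 24×24.5 + 37×34.5 + 18×44.5 + 13×54.5 + 14×64.5 + 16×74.5 = 5825.5
n = Σf = 159
Mean = 5825.5 / 159 = 36.6384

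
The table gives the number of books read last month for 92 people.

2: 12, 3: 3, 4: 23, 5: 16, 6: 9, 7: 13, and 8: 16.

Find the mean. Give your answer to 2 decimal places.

Values: 2, 3, 4, 5, 6, 7, 8
Σfx = 12×2 + 3×3 + 23×4 + 16×5 + 9×6 + 13×7 + 16×8 = 478
n = Σf = 92
Mean = 478 / 92 = 5.1957

5.20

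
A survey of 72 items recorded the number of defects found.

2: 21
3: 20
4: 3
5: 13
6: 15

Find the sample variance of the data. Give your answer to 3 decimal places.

Values: 2, 3, 4, 5, 6
n = 72, Σfx = 269, mean = 3.7361
Σfx² = 1177
Σf(x − x̄)² = Σfx² − (Σfx)²/n = 1177 − 269²/72 = 171.9861
Sample variance = 171.9861 / 71 = 2.4223

2.422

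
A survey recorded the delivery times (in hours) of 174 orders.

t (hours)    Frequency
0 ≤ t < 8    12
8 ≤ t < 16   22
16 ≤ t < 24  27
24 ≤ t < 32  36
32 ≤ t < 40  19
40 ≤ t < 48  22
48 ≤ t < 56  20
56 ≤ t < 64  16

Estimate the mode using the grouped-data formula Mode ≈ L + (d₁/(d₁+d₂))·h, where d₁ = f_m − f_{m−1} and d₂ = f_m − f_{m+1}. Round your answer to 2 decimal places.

26.77

Modal class: 24 ≤ t < 32 (highest frequency 36).
d₁ = 36 − 27 = 9, d₂ = 36 − 19 = 17
Mode ≈ 24 + (9/(9+17)) × 8 = 24 + 2.7692 = 26.7692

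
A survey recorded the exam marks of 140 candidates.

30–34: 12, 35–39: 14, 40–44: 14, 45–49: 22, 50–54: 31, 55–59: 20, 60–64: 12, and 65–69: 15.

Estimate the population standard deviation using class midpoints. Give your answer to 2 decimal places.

Midpoints: 32, 37, 42, 47, 52, 57, 62, 67
n = 140, Σfm = 7025, mean = 50.1786
Σfm² = 367015
Σf(m − x̄)² = Σfm² − (Σfm)²/n = 367015 − 7025²/140 = 14510.5357
Population variance = 14510.5357 / 140 = 103.6467
Standard deviation = √103.6467 = 10.1807

10.18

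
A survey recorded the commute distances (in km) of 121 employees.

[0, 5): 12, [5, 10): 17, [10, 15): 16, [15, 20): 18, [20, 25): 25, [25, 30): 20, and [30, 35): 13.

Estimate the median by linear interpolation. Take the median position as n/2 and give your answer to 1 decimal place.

Cumulative frequencies: 12, 29, 45, 63, 88, 108, 121
n = 121; position = n/2 = 60.5.
This falls in the class [15, 20): L = 15, F = 45, f = 18, h = 5.
Median ≈ 15 + ((60.5 − 45) / 18) × 5 = 19.3056

19.3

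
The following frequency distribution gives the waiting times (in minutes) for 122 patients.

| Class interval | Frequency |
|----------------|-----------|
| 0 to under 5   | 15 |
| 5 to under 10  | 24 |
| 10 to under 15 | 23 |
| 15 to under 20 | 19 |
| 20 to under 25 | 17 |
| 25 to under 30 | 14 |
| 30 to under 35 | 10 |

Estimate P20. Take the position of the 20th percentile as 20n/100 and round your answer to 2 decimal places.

6.96

Cumulative frequencies: 15, 39, 62, 81, 98, 112, 122
n = 122; position = 20n/100 = 24.4.
This falls in the class 5 to under 10: L = 5, F = 15, f = 24, h = 5.
20th percentile ≈ 5 + ((24.4 − 15) / 24) × 5 = 6.9583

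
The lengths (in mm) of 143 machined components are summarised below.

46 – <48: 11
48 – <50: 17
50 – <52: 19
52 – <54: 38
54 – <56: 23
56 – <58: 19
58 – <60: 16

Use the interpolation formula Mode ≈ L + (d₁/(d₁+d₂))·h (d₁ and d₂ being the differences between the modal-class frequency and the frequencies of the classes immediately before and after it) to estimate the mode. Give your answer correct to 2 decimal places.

Modal class: 52 – <54 (highest frequency 38).
d₁ = 38 − 19 = 19, d₂ = 38 − 23 = 15
Mode ≈ 52 + (19/(19+15)) × 2 = 52 + 1.1176 = 53.1176

53.12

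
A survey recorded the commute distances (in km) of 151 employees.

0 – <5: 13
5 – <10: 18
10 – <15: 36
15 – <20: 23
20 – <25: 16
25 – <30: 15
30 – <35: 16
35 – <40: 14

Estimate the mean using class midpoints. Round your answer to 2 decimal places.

18.79

Midpoints: 2.5, 7.5, 12.5, 17.5, 22.5, 27.5, 32.5, 37.5
Σfm = 13×2.5 + 18×7.5 + 36×12.5 + 23×17.5 + 16×22.5 + 15×27.5 + 16×32.5 + 14×37.5 = 2837.5
n = Σf = 151
Mean = 2837.5 / 151 = 18.7914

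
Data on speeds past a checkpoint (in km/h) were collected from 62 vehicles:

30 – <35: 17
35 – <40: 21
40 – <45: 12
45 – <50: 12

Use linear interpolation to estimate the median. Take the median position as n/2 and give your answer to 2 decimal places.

38.33

Cumulative frequencies: 17, 38, 50, 62
n = 62; position = n/2 = 31.
This falls in the class 35 – <40: L = 35, F = 17, f = 21, h = 5.
Median ≈ 35 + ((31 − 17) / 21) × 5 = 38.3333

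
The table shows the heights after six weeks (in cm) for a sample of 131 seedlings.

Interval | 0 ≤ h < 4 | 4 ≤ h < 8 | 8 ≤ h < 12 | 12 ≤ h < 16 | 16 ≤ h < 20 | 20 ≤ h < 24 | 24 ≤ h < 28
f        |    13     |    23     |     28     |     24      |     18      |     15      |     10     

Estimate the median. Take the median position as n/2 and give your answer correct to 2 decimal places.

12.25

Cumulative frequencies: 13, 36, 64, 88, 106, 121, 131
n = 131; position = n/2 = 65.5.
This falls in the class 12 ≤ h < 16: L = 12, F = 64, f = 24, h = 4.
Median ≈ 12 + ((65.5 − 64) / 24) × 4 = 12.2500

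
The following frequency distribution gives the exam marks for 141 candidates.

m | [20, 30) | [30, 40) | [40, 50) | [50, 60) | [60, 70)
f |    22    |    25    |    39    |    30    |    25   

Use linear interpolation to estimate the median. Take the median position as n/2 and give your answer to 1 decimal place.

Cumulative frequencies: 22, 47, 86, 116, 141
n = 141; position = n/2 = 70.5.
This falls in the class [40, 50): L = 40, F = 47, f = 39, h = 10.
Median ≈ 40 + ((70.5 − 47) / 39) × 10 = 46.0256

46.0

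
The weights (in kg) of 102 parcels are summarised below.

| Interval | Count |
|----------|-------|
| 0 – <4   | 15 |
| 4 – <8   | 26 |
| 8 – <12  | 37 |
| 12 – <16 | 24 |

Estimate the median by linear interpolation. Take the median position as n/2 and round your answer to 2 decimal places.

9.08

Cumulative frequencies: 15, 41, 78, 102
n = 102; position = n/2 = 51.
This falls in the class 8 – <12: L = 8, F = 41, f = 37, h = 4.
Median ≈ 8 + ((51 − 41) / 37) × 4 = 9.0811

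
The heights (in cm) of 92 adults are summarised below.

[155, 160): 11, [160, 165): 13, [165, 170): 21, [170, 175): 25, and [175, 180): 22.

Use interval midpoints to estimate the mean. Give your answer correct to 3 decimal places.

Midpoints: 157.5, 162.5, 167.5, 172.5, 177.5
Σfm = 11×157.5 + 13×162.5 + 21×167.5 + 25×172.5 + 22×177.5 = 15580
n = Σf = 92
Mean = 15580 / 92 = 169.3478

169.348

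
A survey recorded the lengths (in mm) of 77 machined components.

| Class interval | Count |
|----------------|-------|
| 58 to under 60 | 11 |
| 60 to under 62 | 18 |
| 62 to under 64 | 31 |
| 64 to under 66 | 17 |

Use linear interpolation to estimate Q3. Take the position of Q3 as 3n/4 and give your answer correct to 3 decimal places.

63.855

Cumulative frequencies: 11, 29, 60, 77
n = 77; position = 3n/4 = 57.75.
This falls in the class 62 to under 64: L = 62, F = 29, f = 31, h = 2.
Upper quartile ≈ 62 + ((57.75 − 29) / 31) × 2 = 63.8548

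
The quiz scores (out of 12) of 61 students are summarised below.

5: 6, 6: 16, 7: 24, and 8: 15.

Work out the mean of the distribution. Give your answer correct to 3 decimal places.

Values: 5, 6, 7, 8
Σfx = 6×5 + 16×6 + 24×7 + 15×8 = 414
n = Σf = 61
Mean = 414 / 61 = 6.7869

6.787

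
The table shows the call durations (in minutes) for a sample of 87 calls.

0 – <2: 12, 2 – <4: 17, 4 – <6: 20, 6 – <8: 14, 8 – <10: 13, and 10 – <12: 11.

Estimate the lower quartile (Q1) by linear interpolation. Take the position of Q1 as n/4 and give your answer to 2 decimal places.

Cumulative frequencies: 12, 29, 49, 63, 76, 87
n = 87; position = n/4 = 21.75.
This falls in the class 2 – <4: L = 2, F = 12, f = 17, h = 2.
Lower quartile ≈ 2 + ((21.75 − 12) / 17) × 2 = 3.1471

3.15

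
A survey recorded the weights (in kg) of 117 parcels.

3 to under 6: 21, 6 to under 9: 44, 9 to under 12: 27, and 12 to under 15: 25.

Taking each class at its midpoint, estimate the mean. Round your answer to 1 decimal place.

Midpoints: 4.5, 7.5, 10.5, 13.5
Σfm = 21×4.5 + 44×7.5 + 27×10.5 + 25×13.5 = 1045.5
n = Σf = 117
Mean = 1045.5 / 117 = 8.9359

8.9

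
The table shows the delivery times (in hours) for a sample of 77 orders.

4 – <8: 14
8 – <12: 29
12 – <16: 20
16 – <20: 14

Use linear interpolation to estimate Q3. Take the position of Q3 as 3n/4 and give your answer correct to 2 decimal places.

14.95

Cumulative frequencies: 14, 43, 63, 77
n = 77; position = 3n/4 = 57.75.
This falls in the class 12 – <16: L = 12, F = 43, f = 20, h = 4.
Upper quartile ≈ 12 + ((57.75 − 43) / 20) × 4 = 14.9500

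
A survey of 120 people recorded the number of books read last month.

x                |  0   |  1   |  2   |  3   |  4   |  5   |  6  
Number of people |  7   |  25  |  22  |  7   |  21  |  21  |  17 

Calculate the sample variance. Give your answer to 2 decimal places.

3.69

Values: 0, 1, 2, 3, 4, 5, 6
n = 120, Σfx = 381, mean = 3.1750
Σfx² = 1649
Σf(x − x̄)² = Σfx² − (Σfx)²/n = 1649 − 381²/120 = 439.3250
Sample variance = 439.3250 / 119 = 3.6918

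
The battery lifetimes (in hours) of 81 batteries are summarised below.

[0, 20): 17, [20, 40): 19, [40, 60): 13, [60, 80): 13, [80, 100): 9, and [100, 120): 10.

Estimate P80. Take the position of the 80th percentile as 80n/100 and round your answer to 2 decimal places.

86.22

Cumulative frequencies: 17, 36, 49, 62, 71, 81
n = 81; position = 80n/100 = 64.8.
This falls in the class [80, 100): L = 80, F = 62, f = 9, h = 20.
80th percentile ≈ 80 + ((64.8 − 62) / 9) × 20 = 86.2222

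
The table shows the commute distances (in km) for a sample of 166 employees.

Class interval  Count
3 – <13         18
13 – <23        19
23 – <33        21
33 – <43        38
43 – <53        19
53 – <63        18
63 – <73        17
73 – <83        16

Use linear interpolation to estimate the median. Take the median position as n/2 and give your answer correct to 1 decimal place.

39.6

Cumulative frequencies: 18, 37, 58, 96, 115, 133, 150, 166
n = 166; position = n/2 = 83.
This falls in the class 33 – <43: L = 33, F = 58, f = 38, h = 10.
Median ≈ 33 + ((83 − 58) / 38) × 10 = 39.5789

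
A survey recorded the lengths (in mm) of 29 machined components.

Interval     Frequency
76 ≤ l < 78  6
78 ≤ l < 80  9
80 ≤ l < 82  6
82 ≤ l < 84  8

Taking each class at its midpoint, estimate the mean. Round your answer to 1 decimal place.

80.1

Midpoints: 77, 79, 81, 83
Σfm = 6×77 + 9×79 + 6×81 + 8×83 = 2323
n = Σf = 29
Mean = 2323 / 29 = 80.1034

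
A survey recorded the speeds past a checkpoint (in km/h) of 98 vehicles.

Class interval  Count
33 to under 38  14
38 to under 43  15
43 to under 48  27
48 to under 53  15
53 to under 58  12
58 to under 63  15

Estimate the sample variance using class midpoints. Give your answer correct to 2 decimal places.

64.91

Midpoints: 35.5, 40.5, 45.5, 50.5, 55.5, 60.5
n = 98, Σfm = 4664, mean = 47.5918
Σfm² = 228264.5
Σf(m − x̄)² = Σfm² − (Σfm)²/n = 228264.5 − 4664²/98 = 6296.1735
Sample variance = 6296.1735 / 97 = 64.9090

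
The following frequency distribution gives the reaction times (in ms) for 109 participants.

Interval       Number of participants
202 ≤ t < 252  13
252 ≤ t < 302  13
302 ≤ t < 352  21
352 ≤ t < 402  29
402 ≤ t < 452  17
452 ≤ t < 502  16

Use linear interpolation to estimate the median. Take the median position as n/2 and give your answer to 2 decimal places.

Cumulative frequencies: 13, 26, 47, 76, 93, 109
n = 109; position = n/2 = 54.5.
This falls in the class 352 ≤ t < 402: L = 352, F = 47, f = 29, h = 50.
Median ≈ 352 + ((54.5 − 47) / 29) × 50 = 364.9310

364.93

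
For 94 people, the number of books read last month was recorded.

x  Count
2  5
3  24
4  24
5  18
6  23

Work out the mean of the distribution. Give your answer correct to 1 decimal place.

Values: 2, 3, 4, 5, 6
Σfx = 5×2 + 24×3 + 24×4 + 18×5 + 23×6 = 406
n = Σf = 94
Mean = 406 / 94 = 4.3191

4.3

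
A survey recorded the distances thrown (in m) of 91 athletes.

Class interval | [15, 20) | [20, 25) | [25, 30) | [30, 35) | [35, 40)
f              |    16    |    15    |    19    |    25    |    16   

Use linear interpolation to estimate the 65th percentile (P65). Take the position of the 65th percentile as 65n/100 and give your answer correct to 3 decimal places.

Cumulative frequencies: 16, 31, 50, 75, 91
n = 91; position = 65n/100 = 59.15.
This falls in the class [30, 35): L = 30, F = 50, f = 25, h = 5.
65th percentile ≈ 30 + ((59.15 − 50) / 25) × 5 = 31.8300

31.830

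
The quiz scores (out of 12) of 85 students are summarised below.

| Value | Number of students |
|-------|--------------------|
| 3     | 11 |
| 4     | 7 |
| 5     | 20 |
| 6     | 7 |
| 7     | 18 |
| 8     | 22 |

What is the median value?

Cumulative frequencies: 11, 18, 38, 45, 63, 85
n = 85, so the median is the value in position (n+1)/2 = 43.
Position 43 falls at value 6.

6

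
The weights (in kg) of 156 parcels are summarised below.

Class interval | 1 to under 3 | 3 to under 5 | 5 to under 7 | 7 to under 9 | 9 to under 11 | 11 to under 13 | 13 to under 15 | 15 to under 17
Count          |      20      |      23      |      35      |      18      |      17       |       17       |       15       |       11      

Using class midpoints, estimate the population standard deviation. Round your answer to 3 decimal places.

Midpoints: 2, 4, 6, 8, 10, 12, 14, 16
n = 156, Σfm = 1246, mean = 7.9872
Σfm² = 12764
Σf(m − x̄)² = Σfm² − (Σfm)²/n = 12764 − 1246²/156 = 2811.9744
Population variance = 2811.9744 / 156 = 18.0255
Standard deviation = √18.0255 = 4.2456

4.246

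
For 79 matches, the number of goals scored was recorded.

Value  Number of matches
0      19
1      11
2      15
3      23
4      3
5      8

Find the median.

Cumulative frequencies: 19, 30, 45, 68, 71, 79
n = 79, so the median is the value in position (n+1)/2 = 40.
Position 40 falls at value 2.

2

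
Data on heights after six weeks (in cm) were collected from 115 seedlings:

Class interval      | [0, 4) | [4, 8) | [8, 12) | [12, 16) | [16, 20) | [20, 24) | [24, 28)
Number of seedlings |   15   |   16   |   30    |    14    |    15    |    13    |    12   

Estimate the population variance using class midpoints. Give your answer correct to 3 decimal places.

55.120

Midpoints: 2, 6, 10, 14, 18, 22, 26
n = 115, Σfm = 1490, mean = 12.9565
Σfm² = 25644
Σf(m − x̄)² = Σfm² − (Σfm)²/n = 25644 − 1490²/115 = 6338.7826
Population variance = 6338.7826 / 115 = 55.1198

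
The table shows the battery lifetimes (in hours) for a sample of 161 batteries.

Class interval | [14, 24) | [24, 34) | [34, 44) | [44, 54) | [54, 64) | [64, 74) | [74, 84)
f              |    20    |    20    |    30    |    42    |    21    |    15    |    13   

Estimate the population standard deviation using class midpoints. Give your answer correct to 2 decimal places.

Midpoints: 19, 29, 39, 49, 59, 69, 79
n = 161, Σfm = 7489, mean = 46.5155
Σfm² = 396161
Σf(m − x̄)² = Σfm² − (Σfm)²/n = 396161 − 7489²/161 = 47806.2112
Population variance = 47806.2112 / 161 = 296.9330
Standard deviation = √296.9330 = 17.2317

17.23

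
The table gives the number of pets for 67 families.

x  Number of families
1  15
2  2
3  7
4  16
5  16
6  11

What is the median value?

Cumulative frequencies: 15, 17, 24, 40, 56, 67
n = 67, so the median is the value in position (n+1)/2 = 34.
Position 34 falls at value 4.

4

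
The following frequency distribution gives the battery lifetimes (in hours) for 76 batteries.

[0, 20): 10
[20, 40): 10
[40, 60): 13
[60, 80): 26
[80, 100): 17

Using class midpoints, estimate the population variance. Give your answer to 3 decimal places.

695.568

Midpoints: 10, 30, 50, 70, 90
n = 76, Σfm = 4400, mean = 57.8947
Σfm² = 307600
Σf(m − x̄)² = Σfm² − (Σfm)²/n = 307600 − 4400²/76 = 52863.1579
Population variance = 52863.1579 / 76 = 695.5679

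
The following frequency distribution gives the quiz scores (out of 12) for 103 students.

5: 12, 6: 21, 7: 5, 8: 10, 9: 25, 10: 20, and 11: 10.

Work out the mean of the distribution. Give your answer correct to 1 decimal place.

8.1

Values: 5, 6, 7, 8, 9, 10, 11
Σfx = 12×5 + 21×6 + 5×7 + 10×8 + 25×9 + 20×10 + 10×11 = 836
n = Σf = 103
Mean = 836 / 103 = 8.1165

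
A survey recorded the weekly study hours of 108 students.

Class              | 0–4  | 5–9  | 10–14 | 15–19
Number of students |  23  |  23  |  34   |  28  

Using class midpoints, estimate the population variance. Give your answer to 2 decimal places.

Midpoints: 2, 7, 12, 17
n = 108, Σfm = 1091, mean = 10.1019
Σfm² = 14207
Σf(m − x̄)² = Σfm² − (Σfm)²/n = 14207 − 1091²/108 = 3185.8796
Population variance = 3185.8796 / 108 = 29.4989

29.50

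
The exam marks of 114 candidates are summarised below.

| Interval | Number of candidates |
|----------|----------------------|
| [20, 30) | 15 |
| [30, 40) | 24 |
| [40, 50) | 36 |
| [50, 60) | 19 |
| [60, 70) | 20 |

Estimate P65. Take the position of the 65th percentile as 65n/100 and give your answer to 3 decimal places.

49.750

Cumulative frequencies: 15, 39, 75, 94, 114
n = 114; position = 65n/100 = 74.1.
This falls in the class [40, 50): L = 40, F = 39, f = 36, h = 10.
65th percentile ≈ 40 + ((74.1 − 39) / 36) × 10 = 49.7500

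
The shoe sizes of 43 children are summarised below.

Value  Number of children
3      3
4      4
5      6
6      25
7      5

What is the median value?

6

Cumulative frequencies: 3, 7, 13, 38, 43
n = 43, so the median is the value in position (n+1)/2 = 22.
Position 22 falls at value 6.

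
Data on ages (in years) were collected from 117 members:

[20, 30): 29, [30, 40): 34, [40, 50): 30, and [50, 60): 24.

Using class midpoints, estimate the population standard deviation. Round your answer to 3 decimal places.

10.721

Midpoints: 25, 35, 45, 55
n = 117, Σfm = 4585, mean = 39.1880
Σfm² = 193125
Σf(m − x̄)² = Σfm² − (Σfm)²/n = 193125 − 4585²/117 = 13447.8632
Population variance = 13447.8632 / 117 = 114.9390
Standard deviation = √114.9390 = 10.7210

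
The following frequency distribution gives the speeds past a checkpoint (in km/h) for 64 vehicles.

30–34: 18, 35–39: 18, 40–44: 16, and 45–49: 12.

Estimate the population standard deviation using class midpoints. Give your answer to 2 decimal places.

Midpoints: 32, 37, 42, 47
n = 64, Σfm = 2478, mean = 38.7188
Σfm² = 97806
Σf(m − x̄)² = Σfm² − (Σfm)²/n = 97806 − 2478²/64 = 1860.9375
Population variance = 1860.9375 / 64 = 29.0771
Standard deviation = √29.0771 = 5.3923

5.39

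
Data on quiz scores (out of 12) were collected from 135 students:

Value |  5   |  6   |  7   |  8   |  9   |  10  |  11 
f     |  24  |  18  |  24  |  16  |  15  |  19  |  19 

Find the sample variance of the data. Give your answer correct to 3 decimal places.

4.257

Values: 5, 6, 7, 8, 9, 10, 11
n = 135, Σfx = 1058, mean = 7.8370
Σfx² = 8862
Σf(x − x̄)² = Σfx² − (Σfx)²/n = 8862 − 1058²/135 = 570.4148
Sample variance = 570.4148 / 134 = 4.2568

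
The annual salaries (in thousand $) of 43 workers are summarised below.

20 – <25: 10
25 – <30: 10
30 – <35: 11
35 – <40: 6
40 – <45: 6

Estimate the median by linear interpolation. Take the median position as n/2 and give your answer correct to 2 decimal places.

Cumulative frequencies: 10, 20, 31, 37, 43
n = 43; position = n/2 = 21.5.
This falls in the class 30 – <35: L = 30, F = 20, f = 11, h = 5.
Median ≈ 30 + ((21.5 − 20) / 11) × 5 = 30.6818

30.68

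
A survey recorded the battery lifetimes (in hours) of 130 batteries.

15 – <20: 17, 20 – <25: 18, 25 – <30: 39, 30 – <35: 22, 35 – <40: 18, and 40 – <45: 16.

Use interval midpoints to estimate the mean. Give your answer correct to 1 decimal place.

29.6

Midpoints: 17.5, 22.5, 27.5, 32.5, 37.5, 42.5
Σfm = 17×17.5 + 18×22.5 + 39×27.5 + 22×32.5 + 18×37.5 + 16×42.5 = 3845
n = Σf = 130
Mean = 3845 / 130 = 29.5769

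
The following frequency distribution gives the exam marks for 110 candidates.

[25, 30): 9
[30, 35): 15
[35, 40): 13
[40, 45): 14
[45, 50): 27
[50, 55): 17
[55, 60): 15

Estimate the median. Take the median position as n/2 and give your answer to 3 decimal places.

Cumulative frequencies: 9, 24, 37, 51, 78, 95, 110
n = 110; position = n/2 = 55.
This falls in the class [45, 50): L = 45, F = 51, f = 27, h = 5.
Median ≈ 45 + ((55 − 51) / 27) × 5 = 45.7407

45.741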